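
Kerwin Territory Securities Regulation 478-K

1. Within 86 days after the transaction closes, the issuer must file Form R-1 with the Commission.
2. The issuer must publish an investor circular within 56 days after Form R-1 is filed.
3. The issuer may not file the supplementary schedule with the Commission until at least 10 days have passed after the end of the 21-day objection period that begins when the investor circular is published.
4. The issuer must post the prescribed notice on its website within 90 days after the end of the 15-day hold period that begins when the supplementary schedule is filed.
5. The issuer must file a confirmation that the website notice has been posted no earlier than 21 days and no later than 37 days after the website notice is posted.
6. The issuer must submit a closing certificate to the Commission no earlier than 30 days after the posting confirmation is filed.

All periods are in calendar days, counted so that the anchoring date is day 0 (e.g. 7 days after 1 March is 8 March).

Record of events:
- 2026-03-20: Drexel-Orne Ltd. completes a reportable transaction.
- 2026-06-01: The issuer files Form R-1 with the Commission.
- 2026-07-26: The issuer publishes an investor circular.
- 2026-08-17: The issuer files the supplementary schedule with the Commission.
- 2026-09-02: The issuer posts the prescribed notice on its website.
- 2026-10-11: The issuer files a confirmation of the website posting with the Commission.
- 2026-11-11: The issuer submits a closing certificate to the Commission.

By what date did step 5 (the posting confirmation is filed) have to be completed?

2026-10-09

Step 5 runs from 2026-09-02, when the website notice is posted. The window is 21–37 days after 2026-09-02; it closes on 2026-10-09.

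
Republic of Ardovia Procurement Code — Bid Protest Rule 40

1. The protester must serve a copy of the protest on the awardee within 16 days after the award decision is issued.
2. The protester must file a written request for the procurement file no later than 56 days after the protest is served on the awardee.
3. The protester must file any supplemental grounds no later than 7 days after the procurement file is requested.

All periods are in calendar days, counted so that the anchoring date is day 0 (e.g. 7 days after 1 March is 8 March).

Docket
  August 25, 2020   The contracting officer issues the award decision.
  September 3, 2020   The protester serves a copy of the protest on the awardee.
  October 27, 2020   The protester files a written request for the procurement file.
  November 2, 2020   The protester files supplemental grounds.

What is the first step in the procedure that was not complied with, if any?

Step 1: 16 days after August 25, 2020 (when the award decision is issued) is September 10, 2020; completed September 3, 2020, before the deadline.
Step 2: 56 days after September 3, 2020 (when the protest is served on the awardee) is October 29, 2020; done October 27, 2020 — timely.
Step 3: 7 days after October 27, 2020 (when the procurement file is requested) is November 3, 2020; completed November 2, 2020, before the deadline.

None — every step was satisfied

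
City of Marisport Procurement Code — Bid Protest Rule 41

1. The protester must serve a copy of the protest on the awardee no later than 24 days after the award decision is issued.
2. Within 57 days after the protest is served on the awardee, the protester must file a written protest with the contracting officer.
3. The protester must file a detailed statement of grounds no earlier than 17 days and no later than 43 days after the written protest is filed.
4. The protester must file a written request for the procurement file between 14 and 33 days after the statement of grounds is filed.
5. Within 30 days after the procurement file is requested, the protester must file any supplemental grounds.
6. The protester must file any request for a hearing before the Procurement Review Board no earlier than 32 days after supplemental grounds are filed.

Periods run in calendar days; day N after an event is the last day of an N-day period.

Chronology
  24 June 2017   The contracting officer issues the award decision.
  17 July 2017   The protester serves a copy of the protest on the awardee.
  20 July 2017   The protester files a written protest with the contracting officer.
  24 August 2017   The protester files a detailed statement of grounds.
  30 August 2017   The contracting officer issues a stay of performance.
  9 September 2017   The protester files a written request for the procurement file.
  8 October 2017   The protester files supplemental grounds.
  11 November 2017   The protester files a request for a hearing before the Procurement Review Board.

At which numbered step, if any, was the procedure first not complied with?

Step 1 — counting 24 days from 24 June 2017 (when the award decision is issued) gives a deadline of 18 July 2017; done 17 July 2017 — timely.
Step 2 — counting 57 days from 17 July 2017 (when the protest is served on the awardee) gives a deadline of 12 September 2017; completed 20 July 2017, before the deadline.
Step 3 — 17 and 43 days from 20 July 2017 (when the written protest is filed) are 6 August 2017 and 1 September 2017 respectively; 24 August 2017 falls inside that range.
Step 4 — 14 and 33 days from 24 August 2017 (when the statement of grounds is filed) are 7 September 2017 and 26 September 2017 respectively; done 9 September 2017 — within the window.
Step 5 — counting 30 days from 9 September 2017 (when the procurement file is requested) gives a deadline of 9 October 2017; 8 October 2017 is within that limit.
Step 6 — must wait 32 days from 8 October 2017 (when supplemental grounds are filed), so not before 9 November 2017; 11 November 2017 is on or after that date.

None — every step was satisfied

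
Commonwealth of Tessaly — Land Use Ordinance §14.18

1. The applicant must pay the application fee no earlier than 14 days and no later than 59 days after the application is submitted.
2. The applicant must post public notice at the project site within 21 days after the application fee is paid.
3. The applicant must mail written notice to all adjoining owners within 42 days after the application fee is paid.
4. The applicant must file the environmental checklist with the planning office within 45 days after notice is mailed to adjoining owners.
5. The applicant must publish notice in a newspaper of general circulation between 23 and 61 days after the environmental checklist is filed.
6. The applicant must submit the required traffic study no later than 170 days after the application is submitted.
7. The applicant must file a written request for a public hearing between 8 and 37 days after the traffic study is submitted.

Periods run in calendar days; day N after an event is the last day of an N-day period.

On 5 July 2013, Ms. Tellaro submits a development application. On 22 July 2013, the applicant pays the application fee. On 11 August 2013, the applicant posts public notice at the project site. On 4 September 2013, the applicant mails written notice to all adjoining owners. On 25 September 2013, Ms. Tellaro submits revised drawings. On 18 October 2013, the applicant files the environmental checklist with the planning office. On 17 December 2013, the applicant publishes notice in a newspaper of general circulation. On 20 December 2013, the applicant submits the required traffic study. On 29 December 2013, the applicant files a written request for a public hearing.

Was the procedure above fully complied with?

Step 1: the window is 14–59 days after 5 July 2013 (when the application is submitted), so 19 July 2013 through 2 September 2013; done 22 July 2013, which is between those dates.
Step 2: 21 days after 22 July 2013 (when the application fee is paid) is 12 August 2013; done 11 August 2013 — timely.
Step 3: 42 days after 22 July 2013 (when the application fee is paid) is 2 September 2013; not done until 4 September 2013, 2 days after the deadline.

No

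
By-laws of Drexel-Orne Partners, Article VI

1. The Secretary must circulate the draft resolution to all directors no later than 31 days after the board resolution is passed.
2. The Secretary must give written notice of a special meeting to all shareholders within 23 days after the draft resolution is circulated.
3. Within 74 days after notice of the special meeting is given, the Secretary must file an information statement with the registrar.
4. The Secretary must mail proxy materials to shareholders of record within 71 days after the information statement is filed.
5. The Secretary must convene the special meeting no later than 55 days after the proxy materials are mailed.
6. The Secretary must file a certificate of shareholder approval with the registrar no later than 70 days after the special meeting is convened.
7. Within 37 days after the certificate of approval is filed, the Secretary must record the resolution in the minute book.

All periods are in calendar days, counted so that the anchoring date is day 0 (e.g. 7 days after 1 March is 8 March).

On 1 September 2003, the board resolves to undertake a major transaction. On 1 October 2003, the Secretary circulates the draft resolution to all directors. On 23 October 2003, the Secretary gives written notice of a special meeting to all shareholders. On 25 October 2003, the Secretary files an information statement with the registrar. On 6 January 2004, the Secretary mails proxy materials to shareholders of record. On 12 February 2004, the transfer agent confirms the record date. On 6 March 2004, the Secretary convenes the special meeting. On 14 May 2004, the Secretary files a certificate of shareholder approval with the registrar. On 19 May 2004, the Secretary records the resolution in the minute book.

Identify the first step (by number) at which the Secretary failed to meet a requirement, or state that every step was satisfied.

(1) due by 1 September 2003 + 31 days = 2 October 2003; done 1 October 2003 — timely.
(2) due by 1 October 2003 + 23 days = 24 October 2003; completed 23 October 2003, before the deadline.
(3) due by 23 October 2003 + 74 days = 5 January 2004; 25 October 2003 is within that limit.
(4) due by 25 October 2003 + 71 days = 4 January 2004; 6 January 2004 misses that deadline by 2 days.
The analysis stops there.

Step 4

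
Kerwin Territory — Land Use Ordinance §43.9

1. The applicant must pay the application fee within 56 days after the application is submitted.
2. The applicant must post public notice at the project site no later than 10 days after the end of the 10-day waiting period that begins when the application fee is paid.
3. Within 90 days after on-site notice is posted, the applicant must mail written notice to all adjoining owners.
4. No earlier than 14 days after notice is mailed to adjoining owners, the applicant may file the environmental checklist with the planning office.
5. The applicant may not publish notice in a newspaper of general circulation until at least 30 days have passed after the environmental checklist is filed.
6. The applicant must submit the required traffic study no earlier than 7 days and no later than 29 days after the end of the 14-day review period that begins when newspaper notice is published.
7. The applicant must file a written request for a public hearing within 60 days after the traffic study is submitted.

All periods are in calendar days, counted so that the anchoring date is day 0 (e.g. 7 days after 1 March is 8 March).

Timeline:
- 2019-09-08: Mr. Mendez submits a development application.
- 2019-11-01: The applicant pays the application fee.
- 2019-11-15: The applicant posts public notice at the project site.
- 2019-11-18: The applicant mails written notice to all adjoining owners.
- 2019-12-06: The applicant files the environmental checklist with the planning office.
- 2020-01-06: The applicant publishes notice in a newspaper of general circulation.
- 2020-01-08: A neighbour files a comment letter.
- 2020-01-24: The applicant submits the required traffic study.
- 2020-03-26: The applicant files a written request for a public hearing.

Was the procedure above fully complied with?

Step 1: 56 days after 2019-09-08 (when the application is submitted) is 2019-11-03; completed 2019-11-01, before the deadline.
Step 2: 10 days after 2019-11-11 (end of the 10-day waiting period, which began when the application fee is paid on 2019-11-01) is 2019-11-21; 2019-11-15 is within that limit.
Step 3: 90 days after 2019-11-15 (when on-site notice is posted) is 2020-02-13; 2019-11-18 is within that limit.
Step 4: the earliest permitted date is 14 days after 2019-11-18 (when notice is mailed to adjoining owners), i.e. 2019-12-02; done 2019-12-06 — permitted.
Step 5: the earliest permitted date is 30 days after 2019-12-06 (when the environmental checklist is filed), i.e. 2020-01-05; done 2020-01-06 — permitted.
Step 6: the window is 7–29 days after 2020-01-20 (end of the 14-day review period, which began when newspaper notice is published on 2020-01-06), so 2020-01-27 through 2020-02-18; 2020-01-24 is 3 days too early.
No need to go further; step 6 was not satisfied.

No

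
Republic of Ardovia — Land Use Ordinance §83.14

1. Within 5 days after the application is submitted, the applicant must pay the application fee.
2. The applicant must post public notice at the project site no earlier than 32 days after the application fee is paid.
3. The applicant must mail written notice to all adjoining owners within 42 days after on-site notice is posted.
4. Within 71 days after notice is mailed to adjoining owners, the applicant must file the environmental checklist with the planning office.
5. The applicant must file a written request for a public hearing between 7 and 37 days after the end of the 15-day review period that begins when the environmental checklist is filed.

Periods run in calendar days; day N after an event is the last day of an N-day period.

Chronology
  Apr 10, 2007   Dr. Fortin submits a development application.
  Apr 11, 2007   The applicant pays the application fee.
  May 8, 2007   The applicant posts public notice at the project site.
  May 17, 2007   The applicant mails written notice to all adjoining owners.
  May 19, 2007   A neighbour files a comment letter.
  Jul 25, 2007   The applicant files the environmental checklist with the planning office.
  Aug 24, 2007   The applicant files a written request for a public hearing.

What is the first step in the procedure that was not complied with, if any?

Step 2

(1) due by Apr 10, 2007 + 5 days = Apr 15, 2007; done Apr 11, 2007 — timely.
(2) permitted from Apr 11, 2007 + 32 days = May 13, 2007 onward; May 8, 2007 is 5 days before the earliest permitted date.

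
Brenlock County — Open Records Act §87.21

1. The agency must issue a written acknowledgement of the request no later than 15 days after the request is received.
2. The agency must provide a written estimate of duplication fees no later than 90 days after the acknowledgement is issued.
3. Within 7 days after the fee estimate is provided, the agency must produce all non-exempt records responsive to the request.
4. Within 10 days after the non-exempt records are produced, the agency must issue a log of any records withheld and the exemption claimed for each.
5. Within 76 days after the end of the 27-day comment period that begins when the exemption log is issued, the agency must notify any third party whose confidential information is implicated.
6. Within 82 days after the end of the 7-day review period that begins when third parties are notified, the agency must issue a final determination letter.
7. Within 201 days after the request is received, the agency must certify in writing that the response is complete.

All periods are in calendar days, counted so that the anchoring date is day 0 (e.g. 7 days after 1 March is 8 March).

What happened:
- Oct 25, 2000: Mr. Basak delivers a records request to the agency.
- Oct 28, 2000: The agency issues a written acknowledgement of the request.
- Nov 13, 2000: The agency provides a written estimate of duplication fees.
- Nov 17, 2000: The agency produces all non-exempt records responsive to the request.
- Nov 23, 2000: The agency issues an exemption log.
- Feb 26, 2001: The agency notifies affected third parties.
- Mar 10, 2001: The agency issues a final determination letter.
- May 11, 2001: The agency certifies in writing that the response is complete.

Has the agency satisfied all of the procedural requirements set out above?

Yes

Step 1 — counting 15 days from Oct 25, 2000 (when the request is received) gives a deadline of Nov 9, 2000; Oct 28, 2000 is within that limit.
Step 2 — counting 90 days from Oct 28, 2000 (when the acknowledgement is issued) gives a deadline of Jan 26, 2001; completed Nov 13, 2000, before the deadline.
Step 3 — counting 7 days from Nov 13, 2000 (when the fee estimate is provided) gives a deadline of Nov 20, 2000; completed Nov 17, 2000, before the deadline.
Step 4 — counting 10 days from Nov 17, 2000 (when the non-exempt records are produced) gives a deadline of Nov 27, 2000; done Nov 23, 2000 — timely.
Step 5 — counting 76 days from Dec 20, 2000 (end of the 27-day comment period, which began when the exemption log is issued on Nov 23, 2000) gives a deadline of Mar 6, 2001; Feb 26, 2001 is within that limit.
Step 6 — counting 82 days from Mar 5, 2001 (end of the 7-day review period, which began when third parties are notified on Feb 26, 2001) gives a deadline of May 26, 2001; Mar 10, 2001 is within that limit.
Step 7 — counting 201 days from Oct 25, 2000 (when the request is received) gives a deadline of May 14, 2001; done May 11, 2001 — timely.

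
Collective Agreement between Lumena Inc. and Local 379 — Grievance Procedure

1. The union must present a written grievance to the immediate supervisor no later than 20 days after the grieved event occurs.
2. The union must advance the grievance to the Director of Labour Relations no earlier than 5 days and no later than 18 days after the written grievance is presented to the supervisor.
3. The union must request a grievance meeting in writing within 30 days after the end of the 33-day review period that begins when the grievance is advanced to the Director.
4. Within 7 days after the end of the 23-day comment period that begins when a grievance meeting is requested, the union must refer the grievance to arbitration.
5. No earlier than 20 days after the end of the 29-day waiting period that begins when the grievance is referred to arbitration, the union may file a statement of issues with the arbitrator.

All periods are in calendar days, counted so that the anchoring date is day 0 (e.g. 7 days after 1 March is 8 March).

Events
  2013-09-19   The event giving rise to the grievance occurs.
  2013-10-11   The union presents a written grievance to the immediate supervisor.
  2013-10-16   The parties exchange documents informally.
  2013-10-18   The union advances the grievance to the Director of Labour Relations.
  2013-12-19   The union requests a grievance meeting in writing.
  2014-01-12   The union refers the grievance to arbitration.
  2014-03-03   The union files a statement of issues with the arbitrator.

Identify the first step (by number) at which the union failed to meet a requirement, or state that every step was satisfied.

Step 1 — counting 20 days from 2013-09-19 (when the grieved event occurs) gives a deadline of 2013-10-09; 2013-10-11 misses that deadline by 2 days.

Step 1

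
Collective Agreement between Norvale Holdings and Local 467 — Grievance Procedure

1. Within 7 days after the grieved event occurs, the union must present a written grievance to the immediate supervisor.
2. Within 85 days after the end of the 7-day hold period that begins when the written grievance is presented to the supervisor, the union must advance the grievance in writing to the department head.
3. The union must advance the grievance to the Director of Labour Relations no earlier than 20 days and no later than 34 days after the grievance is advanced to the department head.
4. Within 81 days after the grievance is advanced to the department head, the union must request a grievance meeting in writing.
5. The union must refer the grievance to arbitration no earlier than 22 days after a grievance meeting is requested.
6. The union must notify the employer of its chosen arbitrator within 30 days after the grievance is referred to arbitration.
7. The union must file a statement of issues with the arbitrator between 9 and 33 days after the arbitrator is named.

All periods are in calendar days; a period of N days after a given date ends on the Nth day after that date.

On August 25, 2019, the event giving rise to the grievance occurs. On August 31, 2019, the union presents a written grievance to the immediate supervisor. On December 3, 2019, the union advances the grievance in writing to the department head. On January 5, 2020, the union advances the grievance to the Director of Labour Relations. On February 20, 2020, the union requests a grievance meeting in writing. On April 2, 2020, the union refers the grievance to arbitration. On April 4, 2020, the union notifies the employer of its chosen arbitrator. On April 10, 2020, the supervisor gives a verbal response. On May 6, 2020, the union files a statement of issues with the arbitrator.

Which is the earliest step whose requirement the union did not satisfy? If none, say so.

Step 2

(1) due by August 25, 2019 + 7 days = September 1, 2019; completed August 31, 2019, before the deadline.
(2) due by September 7, 2019 + 85 days = December 1, 2019; not done until December 3, 2019, 2 days after the deadline.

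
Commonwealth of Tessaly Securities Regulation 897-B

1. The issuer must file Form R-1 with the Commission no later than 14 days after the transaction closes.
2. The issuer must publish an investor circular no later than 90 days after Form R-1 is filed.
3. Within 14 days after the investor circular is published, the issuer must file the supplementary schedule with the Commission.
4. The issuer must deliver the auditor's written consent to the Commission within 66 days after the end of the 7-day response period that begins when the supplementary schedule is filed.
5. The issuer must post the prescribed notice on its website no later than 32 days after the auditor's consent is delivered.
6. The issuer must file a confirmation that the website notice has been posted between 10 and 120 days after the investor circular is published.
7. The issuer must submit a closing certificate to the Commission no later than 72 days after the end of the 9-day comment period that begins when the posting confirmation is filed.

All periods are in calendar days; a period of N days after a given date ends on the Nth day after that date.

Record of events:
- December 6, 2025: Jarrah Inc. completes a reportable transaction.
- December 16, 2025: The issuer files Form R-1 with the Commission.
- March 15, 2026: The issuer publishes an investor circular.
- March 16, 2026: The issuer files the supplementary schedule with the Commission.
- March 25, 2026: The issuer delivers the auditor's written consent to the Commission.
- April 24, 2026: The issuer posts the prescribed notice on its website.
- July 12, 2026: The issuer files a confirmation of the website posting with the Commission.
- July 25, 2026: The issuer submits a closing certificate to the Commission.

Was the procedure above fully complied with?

Yes

Step 1 — counting 14 days from December 6, 2025 (when the transaction closes) gives a deadline of December 20, 2025; completed December 16, 2025, before the deadline.
Step 2 — counting 90 days from December 16, 2025 (when Form R-1 is filed) gives a deadline of March 16, 2026; completed March 15, 2026, before the deadline.
Step 3 — counting 14 days from March 15, 2026 (when the investor circular is published) gives a deadline of March 29, 2026; done March 16, 2026 — timely.
Step 4 — counting 66 days from March 23, 2026 (end of the 7-day response period, which began when the supplementary schedule is filed on March 16, 2026) gives a deadline of May 28, 2026; completed March 25, 2026, before the deadline.
Step 5 — counting 32 days from March 25, 2026 (when the auditor's consent is delivered) gives a deadline of April 26, 2026; completed April 24, 2026, before the deadline.
Step 6 — 10 and 120 days from March 15, 2026 (when the investor circular is published) are March 25, 2026 and July 13, 2026 respectively; done July 12, 2026, which is between those dates.
Step 7 — counting 72 days from July 21, 2026 (end of the 9-day comment period, which began when the posting confirmation is filed on July 12, 2026) gives a deadline of October 1, 2026; done July 25, 2026 — timely.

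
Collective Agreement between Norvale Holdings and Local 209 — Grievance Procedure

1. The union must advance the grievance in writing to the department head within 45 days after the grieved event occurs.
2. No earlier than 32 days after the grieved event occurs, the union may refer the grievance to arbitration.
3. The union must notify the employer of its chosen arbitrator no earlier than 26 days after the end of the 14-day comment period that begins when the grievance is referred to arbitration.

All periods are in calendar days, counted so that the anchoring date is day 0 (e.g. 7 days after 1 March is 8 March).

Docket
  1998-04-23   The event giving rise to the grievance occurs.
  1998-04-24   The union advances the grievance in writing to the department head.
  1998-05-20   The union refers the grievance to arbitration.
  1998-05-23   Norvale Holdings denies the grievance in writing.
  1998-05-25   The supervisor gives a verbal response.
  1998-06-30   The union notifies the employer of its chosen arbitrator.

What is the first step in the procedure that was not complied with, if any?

Step 2

(1) due by 1998-04-23 + 45 days = 1998-06-07; done 1998-04-24 — timely.
(2) permitted from 1998-04-23 + 32 days = 1998-05-25 onward; done 1998-05-20 — 5 days too early.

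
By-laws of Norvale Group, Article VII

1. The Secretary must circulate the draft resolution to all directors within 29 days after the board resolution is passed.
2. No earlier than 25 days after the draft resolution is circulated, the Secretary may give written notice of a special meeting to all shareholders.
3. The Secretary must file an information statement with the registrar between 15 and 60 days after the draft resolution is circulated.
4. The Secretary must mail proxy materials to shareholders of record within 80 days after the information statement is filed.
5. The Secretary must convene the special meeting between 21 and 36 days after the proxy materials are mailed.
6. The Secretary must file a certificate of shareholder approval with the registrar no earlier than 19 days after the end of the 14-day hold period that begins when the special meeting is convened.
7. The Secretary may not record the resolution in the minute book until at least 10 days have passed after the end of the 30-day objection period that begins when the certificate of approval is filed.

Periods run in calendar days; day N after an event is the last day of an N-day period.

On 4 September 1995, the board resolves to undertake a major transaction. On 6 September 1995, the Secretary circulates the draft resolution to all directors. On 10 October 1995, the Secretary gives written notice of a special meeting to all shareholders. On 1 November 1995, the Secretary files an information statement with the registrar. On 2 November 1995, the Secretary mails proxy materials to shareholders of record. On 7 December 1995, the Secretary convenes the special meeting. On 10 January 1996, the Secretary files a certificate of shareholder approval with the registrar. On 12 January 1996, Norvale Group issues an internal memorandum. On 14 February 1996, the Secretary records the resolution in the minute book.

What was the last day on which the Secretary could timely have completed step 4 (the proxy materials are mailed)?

20 January 1996

Step 4 runs from 1 November 1995, when the information statement is filed. 80 days after 1 November 1995 is 20 January 1996.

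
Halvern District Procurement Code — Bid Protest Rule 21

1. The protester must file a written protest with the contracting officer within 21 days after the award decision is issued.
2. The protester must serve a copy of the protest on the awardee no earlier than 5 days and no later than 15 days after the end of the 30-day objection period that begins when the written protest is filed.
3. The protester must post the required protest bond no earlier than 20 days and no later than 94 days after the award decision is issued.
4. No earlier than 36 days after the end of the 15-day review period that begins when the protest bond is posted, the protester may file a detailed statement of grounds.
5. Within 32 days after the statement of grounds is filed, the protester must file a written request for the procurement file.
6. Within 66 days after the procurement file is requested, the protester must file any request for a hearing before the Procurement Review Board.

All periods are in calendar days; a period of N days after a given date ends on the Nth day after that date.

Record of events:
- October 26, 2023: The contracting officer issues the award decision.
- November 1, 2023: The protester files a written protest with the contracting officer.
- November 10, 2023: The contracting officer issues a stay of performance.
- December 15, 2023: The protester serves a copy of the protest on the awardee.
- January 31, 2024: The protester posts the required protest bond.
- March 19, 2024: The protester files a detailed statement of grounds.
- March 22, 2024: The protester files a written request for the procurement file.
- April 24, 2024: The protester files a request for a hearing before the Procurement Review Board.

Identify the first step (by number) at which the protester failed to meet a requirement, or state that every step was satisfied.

Step 3

Step 1: 21 days after October 26, 2023 (when the award decision is issued) is November 16, 2023; November 1, 2023 is within that limit.
Step 2: the window is 5–15 days after December 1, 2023 (end of the 30-day objection period, which began when the written protest is filed on November 1, 2023), so December 6, 2023 through December 16, 2023; done December 15, 2023, which is between those dates.
Step 3: the window is 20–94 days after October 26, 2023 (when the award decision is issued), so November 15, 2023 through January 28, 2024; done January 31, 2024 — 3 days after the window closed.
The procedure was therefore not followed at step 3.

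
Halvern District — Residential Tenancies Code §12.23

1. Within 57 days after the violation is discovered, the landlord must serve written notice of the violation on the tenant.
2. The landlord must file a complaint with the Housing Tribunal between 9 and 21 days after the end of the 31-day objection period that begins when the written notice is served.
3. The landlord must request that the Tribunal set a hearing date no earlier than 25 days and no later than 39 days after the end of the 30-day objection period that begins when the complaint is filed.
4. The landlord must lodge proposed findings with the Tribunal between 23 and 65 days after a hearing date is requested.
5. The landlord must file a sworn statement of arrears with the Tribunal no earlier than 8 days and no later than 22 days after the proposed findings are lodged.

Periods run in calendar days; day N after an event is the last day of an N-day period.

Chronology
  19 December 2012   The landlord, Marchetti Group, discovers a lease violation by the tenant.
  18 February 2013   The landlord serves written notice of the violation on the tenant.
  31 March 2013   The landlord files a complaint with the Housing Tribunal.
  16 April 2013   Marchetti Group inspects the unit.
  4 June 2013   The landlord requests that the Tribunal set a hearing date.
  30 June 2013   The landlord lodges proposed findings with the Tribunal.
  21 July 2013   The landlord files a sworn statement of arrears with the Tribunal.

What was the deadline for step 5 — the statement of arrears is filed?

Step 5 runs from 30 June 2013, when the proposed findings are lodged. The window is 8–22 days after 30 June 2013; it closes on 22 July 2013.

22 July 2013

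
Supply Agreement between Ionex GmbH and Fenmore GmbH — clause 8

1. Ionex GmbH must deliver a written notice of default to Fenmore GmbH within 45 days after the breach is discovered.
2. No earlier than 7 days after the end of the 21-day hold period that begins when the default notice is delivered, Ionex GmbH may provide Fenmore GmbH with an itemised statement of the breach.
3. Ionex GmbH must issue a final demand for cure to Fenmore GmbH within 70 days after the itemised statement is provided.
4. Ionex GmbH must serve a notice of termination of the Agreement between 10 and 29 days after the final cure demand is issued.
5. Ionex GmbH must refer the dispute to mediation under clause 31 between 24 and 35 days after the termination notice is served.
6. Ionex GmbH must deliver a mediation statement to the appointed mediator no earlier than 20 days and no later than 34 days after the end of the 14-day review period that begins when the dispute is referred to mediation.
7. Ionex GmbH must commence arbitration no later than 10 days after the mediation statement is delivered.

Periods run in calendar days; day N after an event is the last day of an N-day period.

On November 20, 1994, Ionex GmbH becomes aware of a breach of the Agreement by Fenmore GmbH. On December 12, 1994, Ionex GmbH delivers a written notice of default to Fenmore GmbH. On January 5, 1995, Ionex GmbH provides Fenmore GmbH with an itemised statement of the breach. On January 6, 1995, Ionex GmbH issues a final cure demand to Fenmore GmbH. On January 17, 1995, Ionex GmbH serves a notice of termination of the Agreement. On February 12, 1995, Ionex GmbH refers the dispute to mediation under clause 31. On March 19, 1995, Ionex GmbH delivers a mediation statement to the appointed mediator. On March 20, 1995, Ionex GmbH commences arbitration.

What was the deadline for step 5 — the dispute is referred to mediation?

February 21, 1995

Step 5 runs from January 17, 1995, when the termination notice is served. The window is 24–35 days after January 17, 1995; it closes on February 21, 1995.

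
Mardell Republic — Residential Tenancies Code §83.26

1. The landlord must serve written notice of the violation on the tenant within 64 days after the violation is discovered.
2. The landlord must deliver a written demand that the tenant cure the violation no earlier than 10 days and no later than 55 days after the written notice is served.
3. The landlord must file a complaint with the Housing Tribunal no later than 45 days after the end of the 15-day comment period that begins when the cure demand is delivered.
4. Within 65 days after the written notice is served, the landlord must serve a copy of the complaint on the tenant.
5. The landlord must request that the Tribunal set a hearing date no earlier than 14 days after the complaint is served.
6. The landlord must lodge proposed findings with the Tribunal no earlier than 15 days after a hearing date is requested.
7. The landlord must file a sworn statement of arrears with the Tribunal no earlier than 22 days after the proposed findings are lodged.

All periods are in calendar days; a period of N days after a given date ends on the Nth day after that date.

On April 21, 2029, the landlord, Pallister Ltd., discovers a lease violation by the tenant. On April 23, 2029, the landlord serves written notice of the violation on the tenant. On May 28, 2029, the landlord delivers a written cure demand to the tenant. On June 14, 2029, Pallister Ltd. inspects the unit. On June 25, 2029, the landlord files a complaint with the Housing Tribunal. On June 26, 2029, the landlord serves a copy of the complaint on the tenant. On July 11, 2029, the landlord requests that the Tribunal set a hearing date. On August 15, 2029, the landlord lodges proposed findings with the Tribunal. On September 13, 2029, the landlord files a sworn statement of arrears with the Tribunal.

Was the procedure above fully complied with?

Yes

Step 1 — counting 64 days from April 21, 2029 (when the violation is discovered) gives a deadline of June 24, 2029; done April 23, 2029 — timely.
Step 2 — 10 and 55 days from April 23, 2029 (when the written notice is served) are May 3, 2029 and June 17, 2029 respectively; done May 28, 2029, which is between those dates.
Step 3 — counting 45 days from June 12, 2029 (end of the 15-day comment period, which began when the cure demand is delivered on May 28, 2029) gives a deadline of July 27, 2029; completed June 25, 2029, before the deadline.
Step 4 — counting 65 days from April 23, 2029 (when the written notice is served) gives a deadline of June 27, 2029; done June 26, 2029 — timely.
Step 5 — must wait 14 days from June 26, 2029 (when the complaint is served), so not before July 10, 2029; July 11, 2029 is on or after that date.
Step 6 — must wait 15 days from July 11, 2029 (when a hearing date is requested), so not before July 26, 2029; done August 15, 2029 — permitted.
Step 7 — must wait 22 days from August 15, 2029 (when the proposed findings are lodged), so not before September 6, 2029; September 13, 2029 is on or after that date.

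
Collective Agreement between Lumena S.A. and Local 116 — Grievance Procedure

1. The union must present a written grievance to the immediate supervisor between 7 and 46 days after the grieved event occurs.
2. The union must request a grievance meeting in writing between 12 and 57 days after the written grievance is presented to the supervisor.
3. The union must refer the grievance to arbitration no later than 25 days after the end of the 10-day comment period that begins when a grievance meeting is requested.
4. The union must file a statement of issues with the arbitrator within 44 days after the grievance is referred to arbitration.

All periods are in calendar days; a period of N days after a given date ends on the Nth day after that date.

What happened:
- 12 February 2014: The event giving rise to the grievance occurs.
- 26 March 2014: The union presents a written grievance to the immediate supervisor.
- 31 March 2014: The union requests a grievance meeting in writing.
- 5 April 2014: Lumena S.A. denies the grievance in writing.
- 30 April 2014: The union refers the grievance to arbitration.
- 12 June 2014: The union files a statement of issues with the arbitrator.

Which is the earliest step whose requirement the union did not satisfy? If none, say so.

Step 2

(1) the permitted window runs from 12 February 2014 + 7 = 19 February 2014 to 12 February 2014 + 46 = 30 March 2014; done 26 March 2014, which is between those dates.
(2) the permitted window runs from 26 March 2014 + 12 = 7 April 2014 to 26 March 2014 + 57 = 22 May 2014; 31 March 2014 is 7 days too early.
That is the first point of non-compliance.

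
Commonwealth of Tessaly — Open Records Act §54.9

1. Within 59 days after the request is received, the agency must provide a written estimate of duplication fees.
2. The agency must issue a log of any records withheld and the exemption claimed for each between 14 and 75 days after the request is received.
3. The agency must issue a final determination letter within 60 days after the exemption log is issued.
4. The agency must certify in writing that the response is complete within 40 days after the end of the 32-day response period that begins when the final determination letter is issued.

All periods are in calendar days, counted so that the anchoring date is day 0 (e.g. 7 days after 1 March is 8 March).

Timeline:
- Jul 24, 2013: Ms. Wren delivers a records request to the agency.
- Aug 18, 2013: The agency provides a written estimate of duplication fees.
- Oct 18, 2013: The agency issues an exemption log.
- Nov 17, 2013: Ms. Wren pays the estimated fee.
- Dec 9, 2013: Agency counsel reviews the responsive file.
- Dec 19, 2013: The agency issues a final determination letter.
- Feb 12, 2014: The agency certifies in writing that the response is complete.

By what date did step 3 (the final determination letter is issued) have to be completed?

Dec 17, 2013

Step 3 runs from Oct 18, 2013, when the exemption log is issued. 60 days after Oct 18, 2013 is Dec 17, 2013.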